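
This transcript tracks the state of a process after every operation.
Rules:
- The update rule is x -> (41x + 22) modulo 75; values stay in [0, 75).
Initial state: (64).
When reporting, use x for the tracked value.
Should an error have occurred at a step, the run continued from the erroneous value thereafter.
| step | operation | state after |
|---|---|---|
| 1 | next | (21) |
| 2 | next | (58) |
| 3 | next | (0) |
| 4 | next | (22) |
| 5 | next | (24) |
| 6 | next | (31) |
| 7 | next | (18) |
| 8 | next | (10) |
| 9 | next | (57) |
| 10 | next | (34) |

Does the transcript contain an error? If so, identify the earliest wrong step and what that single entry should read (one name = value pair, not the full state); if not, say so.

Recomputing the run from the initial state:
step 1: x = 21
step 2: x = 58
step 3: x = 0
step 4: x = 22
step 5: x = 24
step 6: x = 31
step 7: x = 18
step 8: x = 10
step 9: x = 57
step 10: x = 34
This matches the transcript at every step.

no error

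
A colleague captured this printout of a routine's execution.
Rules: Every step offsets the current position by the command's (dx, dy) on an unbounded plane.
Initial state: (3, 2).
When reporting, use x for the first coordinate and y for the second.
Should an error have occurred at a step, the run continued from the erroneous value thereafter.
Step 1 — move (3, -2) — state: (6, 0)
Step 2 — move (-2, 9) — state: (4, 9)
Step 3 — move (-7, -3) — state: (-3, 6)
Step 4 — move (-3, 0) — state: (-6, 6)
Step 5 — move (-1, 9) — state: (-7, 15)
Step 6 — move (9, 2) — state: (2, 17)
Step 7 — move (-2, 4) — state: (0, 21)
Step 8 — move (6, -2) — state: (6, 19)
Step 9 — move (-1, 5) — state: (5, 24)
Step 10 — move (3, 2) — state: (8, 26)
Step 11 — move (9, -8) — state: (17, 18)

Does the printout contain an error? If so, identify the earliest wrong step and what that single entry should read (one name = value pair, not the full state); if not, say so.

no error

step 1: x = 3 + (3) = 6, y = 2 + (-2) = 0 -> verified
step 2: x = 6 + (-2) = 4, y = 0 + (9) = 9 -> matches
step 3: x = 4 + (-7) = -3, y = 9 + (-3) = 6 -> verified
step 4: x = -3 + (-3) = -6, y = 6 + (0) = 6 -> consistent with the printout
step 5: x = -6 + (-1) = -7, y = 6 + (9) = 15 -> exactly as logged
step 6: x = -7 + (9) = 2, y = 15 + (2) = 17 -> matches
step 7: x = 2 + (-2) = 0, y = 17 + (4) = 21 -> checks out
step 8: x = 0 + (6) = 6, y = 21 + (-2) = 19 -> verified
step 9: x = 6 + (-1) = 5, y = 19 + (5) = 24 -> verified
step 10: x = 5 + (3) = 8, y = 24 + (2) = 26 -> confirmed correct
step 11: x = 8 + (9) = 17, y = 26 + (-8) = 18 -> matches
All steps check out; nothing to correct.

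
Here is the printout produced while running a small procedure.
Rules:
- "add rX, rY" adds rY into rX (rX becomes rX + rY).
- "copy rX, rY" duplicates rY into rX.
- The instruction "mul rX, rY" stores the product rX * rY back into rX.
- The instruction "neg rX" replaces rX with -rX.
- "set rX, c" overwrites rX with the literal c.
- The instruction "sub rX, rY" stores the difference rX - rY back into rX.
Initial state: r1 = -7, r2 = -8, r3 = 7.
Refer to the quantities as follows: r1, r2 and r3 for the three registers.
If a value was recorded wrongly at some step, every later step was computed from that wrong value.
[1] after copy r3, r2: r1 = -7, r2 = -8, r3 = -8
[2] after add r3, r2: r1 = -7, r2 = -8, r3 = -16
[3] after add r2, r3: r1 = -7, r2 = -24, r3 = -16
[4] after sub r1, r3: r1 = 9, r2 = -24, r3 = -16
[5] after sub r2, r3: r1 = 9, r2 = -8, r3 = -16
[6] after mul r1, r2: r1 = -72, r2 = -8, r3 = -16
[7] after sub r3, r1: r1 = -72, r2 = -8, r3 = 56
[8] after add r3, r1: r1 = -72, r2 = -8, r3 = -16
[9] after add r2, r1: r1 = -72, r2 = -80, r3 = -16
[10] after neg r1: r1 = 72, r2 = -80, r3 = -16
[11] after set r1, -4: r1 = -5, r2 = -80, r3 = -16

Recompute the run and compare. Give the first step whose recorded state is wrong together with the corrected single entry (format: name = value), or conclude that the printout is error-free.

step 11, r1 = -4

Step 1: r3 = -8 — same as recorded.
Step 2: r3 = -8 + -8 = -16 — consistent with the printout.
Step 3: r2 = -8 + -16 = -24 — consistent with the printout.
Step 4: r1 = -7 - -16 = 9 — confirmed correct.
Step 5: r2 = -24 - -16 = -8 — in agreement.
Step 6: r1 = 9 * -8 = -72 — agrees with the printout.
Step 7: r3 = -16 - -72 = 56 — in agreement.
Step 8: r3 = 56 + -72 = -16 — checks out.
Step 9: r2 = -8 + -72 = -80 — verified.
Step 10: r1 = -(-72) = 72 — matches.
Step 11: r1 = -4 — the printout disagrees here.
So the first discrepancy is step 11, where the right value is r1 = -4.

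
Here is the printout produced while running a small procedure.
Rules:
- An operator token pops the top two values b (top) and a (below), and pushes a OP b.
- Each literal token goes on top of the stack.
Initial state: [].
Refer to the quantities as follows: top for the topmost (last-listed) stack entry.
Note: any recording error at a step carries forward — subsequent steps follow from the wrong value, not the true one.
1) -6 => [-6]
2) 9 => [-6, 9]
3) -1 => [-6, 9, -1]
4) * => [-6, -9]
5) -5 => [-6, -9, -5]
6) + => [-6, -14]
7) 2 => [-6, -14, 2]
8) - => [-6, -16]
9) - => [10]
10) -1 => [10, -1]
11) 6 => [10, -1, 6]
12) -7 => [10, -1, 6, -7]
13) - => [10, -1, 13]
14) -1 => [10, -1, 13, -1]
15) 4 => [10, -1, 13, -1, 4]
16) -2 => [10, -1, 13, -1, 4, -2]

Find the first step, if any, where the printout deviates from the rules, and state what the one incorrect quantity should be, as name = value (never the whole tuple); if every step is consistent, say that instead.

no error

1. push -6: top = -6 (confirmed correct)
2. push 9: top = 9 (confirmed correct)
3. push -1: top = -1 (in agreement)
4. 9 * -1 = -9 (exactly as logged)
5. push -5: top = -5 (consistent with the printout)
6. -9 + -5 = -14 (confirmed correct)
7. push 2: top = 2 (consistent with the printout)
8. -14 - 2 = -16 (checks out)
9. -6 - -16 = 10 (agrees with the printout)
10. push -1: top = -1 (checks out)
11. push 6: top = 6 (no discrepancy)
12. push -7: top = -7 (same as recorded)
13. 6 - -7 = 13 (exactly as logged)
14. push -1: top = -1 (exactly as logged)
15. push 4: top = 4 (no discrepancy)
16. push -2: top = -2 (in agreement)
The recomputation confirms every line.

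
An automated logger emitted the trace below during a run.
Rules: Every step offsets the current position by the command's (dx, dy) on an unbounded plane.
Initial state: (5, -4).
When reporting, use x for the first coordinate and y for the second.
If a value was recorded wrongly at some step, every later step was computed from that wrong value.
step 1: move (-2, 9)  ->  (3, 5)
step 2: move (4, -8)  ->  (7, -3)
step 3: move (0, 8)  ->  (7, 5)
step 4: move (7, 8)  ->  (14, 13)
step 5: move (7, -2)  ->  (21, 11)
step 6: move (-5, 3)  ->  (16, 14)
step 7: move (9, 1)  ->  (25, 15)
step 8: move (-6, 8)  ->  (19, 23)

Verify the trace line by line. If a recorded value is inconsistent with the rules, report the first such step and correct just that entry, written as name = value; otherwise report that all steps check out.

Recomputing the run from the initial state:
step 1: x = 3, y = 5
step 2: x = 7, y = -3
step 3: x = 7, y = 5
step 4: x = 14, y = 13
step 5: x = 21, y = 11
step 6: x = 16, y = 14
step 7: x = 25, y = 15
step 8: x = 19, y = 23
This matches the trace at every step.

no error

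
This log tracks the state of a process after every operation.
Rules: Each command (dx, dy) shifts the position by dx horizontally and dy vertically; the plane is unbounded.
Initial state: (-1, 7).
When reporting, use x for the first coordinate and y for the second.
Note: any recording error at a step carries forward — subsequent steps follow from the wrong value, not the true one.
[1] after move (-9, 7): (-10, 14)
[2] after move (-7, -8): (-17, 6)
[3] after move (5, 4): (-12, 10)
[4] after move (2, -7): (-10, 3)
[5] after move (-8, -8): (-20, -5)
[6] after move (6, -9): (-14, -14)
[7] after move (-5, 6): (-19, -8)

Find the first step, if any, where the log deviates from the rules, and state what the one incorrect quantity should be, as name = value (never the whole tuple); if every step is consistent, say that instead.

step 5, x = -18

Step 1: x = -1 + (-9) = -10, y = 7 + (7) = 14 — confirmed correct.
Step 2: x = -10 + (-7) = -17, y = 14 + (-8) = 6 — no discrepancy.
Step 3: x = -17 + (5) = -12, y = 6 + (4) = 10 — in agreement.
Step 4: x = -12 + (2) = -10, y = 10 + (-7) = 3 — checks out.
Step 5: x = -10 + (-8) = -18, y = 3 + (-8) = -5 — the log has a different value.
So the first discrepancy is step 5, where the right value is x = -18.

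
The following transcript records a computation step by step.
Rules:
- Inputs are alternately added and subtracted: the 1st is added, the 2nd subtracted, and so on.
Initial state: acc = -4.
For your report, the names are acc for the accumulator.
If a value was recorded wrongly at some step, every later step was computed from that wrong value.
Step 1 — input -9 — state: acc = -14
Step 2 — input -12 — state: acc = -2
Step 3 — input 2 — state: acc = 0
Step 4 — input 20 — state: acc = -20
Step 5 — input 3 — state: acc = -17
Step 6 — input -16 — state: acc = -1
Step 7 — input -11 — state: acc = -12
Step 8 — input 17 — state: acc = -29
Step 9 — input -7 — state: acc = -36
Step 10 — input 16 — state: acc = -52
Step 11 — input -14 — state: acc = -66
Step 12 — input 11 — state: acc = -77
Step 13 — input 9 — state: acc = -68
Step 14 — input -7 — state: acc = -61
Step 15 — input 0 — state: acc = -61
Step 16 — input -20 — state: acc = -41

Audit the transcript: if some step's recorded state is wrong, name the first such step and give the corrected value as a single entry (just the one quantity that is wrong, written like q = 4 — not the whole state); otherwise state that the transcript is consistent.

step 1: acc = -4 + -9 = -13 -> not what was recorded
First deviation found at step 1; the corrected entry is acc = -13.

step 1, acc = -13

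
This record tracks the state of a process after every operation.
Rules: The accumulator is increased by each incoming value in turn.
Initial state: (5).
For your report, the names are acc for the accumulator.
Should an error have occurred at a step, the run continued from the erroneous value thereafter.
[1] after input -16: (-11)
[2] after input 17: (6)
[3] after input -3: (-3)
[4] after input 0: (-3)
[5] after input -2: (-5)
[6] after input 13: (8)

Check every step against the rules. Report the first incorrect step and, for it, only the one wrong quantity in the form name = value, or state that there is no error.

Recomputing the run from the initial state:
step 1: acc = -11
step 2: acc = 6
step 3: acc = 3
step 4: acc = 3
step 5: acc = 1
step 6: acc = 14
The first disagreement with the record is at step 3, where the value should be acc = 3.

step 3, acc = 3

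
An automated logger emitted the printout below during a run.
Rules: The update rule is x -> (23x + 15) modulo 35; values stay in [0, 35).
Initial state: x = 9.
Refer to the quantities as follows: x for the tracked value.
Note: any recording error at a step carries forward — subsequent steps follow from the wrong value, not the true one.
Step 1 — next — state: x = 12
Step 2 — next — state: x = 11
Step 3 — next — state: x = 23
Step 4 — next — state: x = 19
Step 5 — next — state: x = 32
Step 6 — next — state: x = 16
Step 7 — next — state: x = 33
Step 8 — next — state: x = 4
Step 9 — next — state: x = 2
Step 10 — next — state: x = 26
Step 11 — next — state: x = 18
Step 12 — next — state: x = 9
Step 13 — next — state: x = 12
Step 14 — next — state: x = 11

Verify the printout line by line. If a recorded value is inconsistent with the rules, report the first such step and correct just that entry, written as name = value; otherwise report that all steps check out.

no error

1. x = (23*9 + 15) mod 35 = 12 (checks out)
2. x = (23*12 + 15) mod 35 = 11 (consistent with the printout)
3. x = (23*11 + 15) mod 35 = 23 (exactly as logged)
4. x = (23*23 + 15) mod 35 = 19 (confirmed correct)
5. x = (23*19 + 15) mod 35 = 32 (confirmed correct)
6. x = (23*32 + 15) mod 35 = 16 (checks out)
7. x = (23*16 + 15) mod 35 = 33 (consistent with the printout)
8. x = (23*33 + 15) mod 35 = 4 (matches)
9. x = (23*4 + 15) mod 35 = 2 (no discrepancy)
10. x = (23*2 + 15) mod 35 = 26 (consistent with the printout)
11. x = (23*26 + 15) mod 35 = 18 (no discrepancy)
12. x = (23*18 + 15) mod 35 = 9 (exactly as logged)
13. x = (23*9 + 15) mod 35 = 12 (agrees with the printout)
14. x = (23*12 + 15) mod 35 = 11 (no discrepancy)
Nothing is out of place; the run is error-free.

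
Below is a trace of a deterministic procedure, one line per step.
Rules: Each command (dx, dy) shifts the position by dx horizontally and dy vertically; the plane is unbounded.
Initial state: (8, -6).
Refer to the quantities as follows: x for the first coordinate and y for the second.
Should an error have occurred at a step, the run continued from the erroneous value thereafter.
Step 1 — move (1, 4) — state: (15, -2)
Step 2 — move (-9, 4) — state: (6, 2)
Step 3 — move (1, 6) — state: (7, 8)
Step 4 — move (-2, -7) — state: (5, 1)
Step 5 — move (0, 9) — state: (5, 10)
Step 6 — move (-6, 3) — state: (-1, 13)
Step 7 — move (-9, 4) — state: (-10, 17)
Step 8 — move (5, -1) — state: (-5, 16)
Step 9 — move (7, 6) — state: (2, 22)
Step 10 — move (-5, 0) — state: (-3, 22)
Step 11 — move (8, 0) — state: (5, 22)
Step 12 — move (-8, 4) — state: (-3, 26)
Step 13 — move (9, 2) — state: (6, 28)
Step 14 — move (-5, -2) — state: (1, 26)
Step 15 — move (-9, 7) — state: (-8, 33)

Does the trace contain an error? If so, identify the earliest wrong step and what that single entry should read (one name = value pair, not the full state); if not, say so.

step 1, x = 9

Step 1: x = 8 + (1) = 9, y = -6 + (4) = -2 — a discrepancy with the trace.
The earliest wrong entry is at step 1: it should read x = 9.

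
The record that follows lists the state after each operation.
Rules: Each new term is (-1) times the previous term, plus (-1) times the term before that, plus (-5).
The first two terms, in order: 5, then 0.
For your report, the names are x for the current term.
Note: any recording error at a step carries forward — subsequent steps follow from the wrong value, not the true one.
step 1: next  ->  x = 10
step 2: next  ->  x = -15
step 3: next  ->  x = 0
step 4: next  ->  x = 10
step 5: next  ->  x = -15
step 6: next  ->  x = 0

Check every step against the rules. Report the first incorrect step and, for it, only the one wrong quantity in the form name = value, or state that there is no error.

step 1, x = -10

1. x = -1*(0) + (-1)*(5) + (-5) = -10 (this is not what the record shows)
The earliest wrong entry is at step 1: it should read x = -10.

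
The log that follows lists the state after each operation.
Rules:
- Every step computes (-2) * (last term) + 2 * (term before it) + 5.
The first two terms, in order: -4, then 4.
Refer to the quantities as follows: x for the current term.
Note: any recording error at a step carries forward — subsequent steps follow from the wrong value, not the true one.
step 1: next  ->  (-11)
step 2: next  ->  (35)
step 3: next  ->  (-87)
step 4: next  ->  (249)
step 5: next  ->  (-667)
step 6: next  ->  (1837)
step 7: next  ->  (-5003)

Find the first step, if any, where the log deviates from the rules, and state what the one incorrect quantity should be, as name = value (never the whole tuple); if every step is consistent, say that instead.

Recomputing the run from the initial state:
step 1: x = -11
step 2: x = 35
step 3: x = -87
step 4: x = 249
step 5: x = -667
step 6: x = 1837
step 7: x = -5003
This matches the log at every step.

no error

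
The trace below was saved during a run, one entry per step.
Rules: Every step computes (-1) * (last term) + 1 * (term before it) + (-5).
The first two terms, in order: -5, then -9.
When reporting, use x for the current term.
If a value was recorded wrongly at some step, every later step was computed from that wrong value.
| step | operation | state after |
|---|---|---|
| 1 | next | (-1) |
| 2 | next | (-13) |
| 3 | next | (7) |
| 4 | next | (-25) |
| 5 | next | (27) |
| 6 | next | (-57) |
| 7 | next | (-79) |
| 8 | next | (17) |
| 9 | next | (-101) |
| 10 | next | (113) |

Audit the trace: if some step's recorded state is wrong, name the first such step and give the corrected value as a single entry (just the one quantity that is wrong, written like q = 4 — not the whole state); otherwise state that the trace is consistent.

step 7, x = 79

step 1: x = -1*(-9) + (1)*(-5) + (-5) = -1 -> confirmed correct
step 2: x = -1*(-1) + (1)*(-9) + (-5) = -13 -> verified
step 3: x = -1*(-13) + (1)*(-1) + (-5) = 7 -> same as recorded
step 4: x = -1*(7) + (1)*(-13) + (-5) = -25 -> confirmed correct
step 5: x = -1*(-25) + (1)*(7) + (-5) = 27 -> confirmed correct
step 6: x = -1*(27) + (1)*(-25) + (-5) = -57 -> verified
step 7: x = -1*(-57) + (1)*(27) + (-5) = 79 -> this is not what the trace shows
So the first discrepancy is step 7, where the right value is x = 79.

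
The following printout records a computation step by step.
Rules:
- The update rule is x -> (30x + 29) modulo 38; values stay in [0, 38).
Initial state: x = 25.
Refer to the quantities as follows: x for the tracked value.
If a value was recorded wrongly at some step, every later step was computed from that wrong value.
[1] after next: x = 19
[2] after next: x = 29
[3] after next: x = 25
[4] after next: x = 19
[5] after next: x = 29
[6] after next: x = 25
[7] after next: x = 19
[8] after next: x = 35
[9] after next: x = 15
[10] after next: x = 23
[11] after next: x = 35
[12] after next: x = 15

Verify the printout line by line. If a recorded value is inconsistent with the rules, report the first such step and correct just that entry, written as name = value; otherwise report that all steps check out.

step 1: x = (30*25 + 29) mod 38 = 19 -> consistent with the printout
step 2: x = (30*19 + 29) mod 38 = 29 -> in agreement
step 3: x = (30*29 + 29) mod 38 = 25 -> in agreement
step 4: x = (30*25 + 29) mod 38 = 19 -> agrees with the printout
step 5: x = (30*19 + 29) mod 38 = 29 -> no discrepancy
step 6: x = (30*29 + 29) mod 38 = 25 -> same as recorded
step 7: x = (30*25 + 29) mod 38 = 19 -> no discrepancy
step 8: x = (30*19 + 29) mod 38 = 29 -> the printout has a different value
That makes step 8 the first incorrect line — x = 29 is what it should show.

step 8, x = 29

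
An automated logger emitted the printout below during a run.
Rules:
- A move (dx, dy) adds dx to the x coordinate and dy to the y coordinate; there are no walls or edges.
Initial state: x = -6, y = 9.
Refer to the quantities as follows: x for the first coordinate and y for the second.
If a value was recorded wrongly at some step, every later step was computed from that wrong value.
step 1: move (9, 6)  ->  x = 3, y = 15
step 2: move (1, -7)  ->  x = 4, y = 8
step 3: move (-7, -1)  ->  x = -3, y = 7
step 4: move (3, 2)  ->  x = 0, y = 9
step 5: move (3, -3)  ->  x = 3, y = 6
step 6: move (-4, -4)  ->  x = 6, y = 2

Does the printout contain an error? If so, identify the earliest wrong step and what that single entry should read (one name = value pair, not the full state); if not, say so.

step 6, x = -1

Step 1: x = -6 + (9) = 3, y = 9 + (6) = 15 — verified.
Step 2: x = 3 + (1) = 4, y = 15 + (-7) = 8 — checks out.
Step 3: x = 4 + (-7) = -3, y = 8 + (-1) = 7 — confirmed correct.
Step 4: x = -3 + (3) = 0, y = 7 + (2) = 9 — agrees with the printout.
Step 5: x = 0 + (3) = 3, y = 9 + (-3) = 6 — matches.
Step 6: x = 3 + (-4) = -1, y = 6 + (-4) = 2 — first mismatch against the printout.
Conclusion: step 6 carries the first error; the entry should be x = -1.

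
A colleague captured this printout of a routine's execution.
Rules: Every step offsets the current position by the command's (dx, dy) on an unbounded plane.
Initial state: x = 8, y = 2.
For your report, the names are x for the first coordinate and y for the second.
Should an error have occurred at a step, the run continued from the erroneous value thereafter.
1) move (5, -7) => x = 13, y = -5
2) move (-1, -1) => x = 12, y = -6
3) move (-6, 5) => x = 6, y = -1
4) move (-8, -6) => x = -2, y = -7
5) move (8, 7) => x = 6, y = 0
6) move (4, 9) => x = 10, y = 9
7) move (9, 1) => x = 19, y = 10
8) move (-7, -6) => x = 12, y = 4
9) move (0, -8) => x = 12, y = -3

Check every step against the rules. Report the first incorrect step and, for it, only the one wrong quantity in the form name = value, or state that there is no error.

step 9, y = -4

Step 1: x = 8 + (5) = 13, y = 2 + (-7) = -5 — same as recorded.
Step 2: x = 13 + (-1) = 12, y = -5 + (-1) = -6 — confirmed correct.
Step 3: x = 12 + (-6) = 6, y = -6 + (5) = -1 — verified.
Step 4: x = 6 + (-8) = -2, y = -1 + (-6) = -7 — agrees with the printout.
Step 5: x = -2 + (8) = 6, y = -7 + (7) = 0 — verified.
Step 6: x = 6 + (4) = 10, y = 0 + (9) = 9 — consistent with the printout.
Step 7: x = 10 + (9) = 19, y = 9 + (1) = 10 — exactly as logged.
Step 8: x = 19 + (-7) = 12, y = 10 + (-6) = 4 — consistent with the printout.
Step 9: x = 12 + (0) = 12, y = 4 + (-8) = -4 — the recorded entry deviates here.
So the first discrepancy is step 9, where the right value is y = -4.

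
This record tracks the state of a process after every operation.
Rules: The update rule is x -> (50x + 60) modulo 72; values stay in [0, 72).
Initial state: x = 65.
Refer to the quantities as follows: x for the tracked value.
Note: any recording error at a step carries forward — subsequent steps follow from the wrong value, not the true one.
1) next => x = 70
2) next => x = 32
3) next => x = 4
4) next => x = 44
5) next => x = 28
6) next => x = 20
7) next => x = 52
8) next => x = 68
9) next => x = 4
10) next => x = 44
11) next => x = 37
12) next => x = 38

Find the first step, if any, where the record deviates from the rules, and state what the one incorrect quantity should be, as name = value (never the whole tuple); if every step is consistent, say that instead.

1. x = (50*65 + 60) mod 72 = 70 (consistent with the record)
2. x = (50*70 + 60) mod 72 = 32 (consistent with the record)
3. x = (50*32 + 60) mod 72 = 4 (exactly as logged)
4. x = (50*4 + 60) mod 72 = 44 (confirmed correct)
5. x = (50*44 + 60) mod 72 = 28 (confirmed correct)
6. x = (50*28 + 60) mod 72 = 20 (verified)
7. x = (50*20 + 60) mod 72 = 52 (consistent with the record)
8. x = (50*52 + 60) mod 72 = 68 (no discrepancy)
9. x = (50*68 + 60) mod 72 = 4 (verified)
10. x = (50*4 + 60) mod 72 = 44 (confirmed correct)
11. x = (50*44 + 60) mod 72 = 28 (the record disagrees here)
First deviation found at step 11; the corrected entry is x = 28.

step 11, x = 28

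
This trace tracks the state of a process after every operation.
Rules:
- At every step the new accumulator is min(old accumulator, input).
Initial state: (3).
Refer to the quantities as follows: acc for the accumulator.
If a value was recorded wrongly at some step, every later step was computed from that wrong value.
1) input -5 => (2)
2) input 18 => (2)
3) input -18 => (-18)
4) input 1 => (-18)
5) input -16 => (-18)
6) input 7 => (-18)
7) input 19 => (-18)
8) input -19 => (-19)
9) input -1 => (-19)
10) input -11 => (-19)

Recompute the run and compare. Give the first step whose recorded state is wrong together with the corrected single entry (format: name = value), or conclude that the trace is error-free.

step 1, acc = -5

Recomputing the run from the initial state:
step 1: acc = -5
step 2: acc = -5
step 3: acc = -18
step 4: acc = -18
step 5: acc = -18
step 6: acc = -18
step 7: acc = -18
step 8: acc = -19
step 9: acc = -19
step 10: acc = -19
The first disagreement with the trace is at step 1, where the value should be acc = -5.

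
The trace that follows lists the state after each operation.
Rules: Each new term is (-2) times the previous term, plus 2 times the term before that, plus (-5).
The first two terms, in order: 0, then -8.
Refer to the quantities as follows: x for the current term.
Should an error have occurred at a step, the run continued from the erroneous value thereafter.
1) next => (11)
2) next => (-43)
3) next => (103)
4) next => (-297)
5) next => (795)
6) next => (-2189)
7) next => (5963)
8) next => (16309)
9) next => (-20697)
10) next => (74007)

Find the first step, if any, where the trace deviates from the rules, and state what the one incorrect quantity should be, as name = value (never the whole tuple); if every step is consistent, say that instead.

step 8, x = -16309

Recomputing the run from the initial state:
step 1: x = 11
step 2: x = -43
step 3: x = 103
step 4: x = -297
step 5: x = 795
step 6: x = -2189
step 7: x = 5963
step 8: x = -16309
step 9: x = 44539
step 10: x = -121701
The first disagreement with the trace is at step 8, where the value should be x = -16309.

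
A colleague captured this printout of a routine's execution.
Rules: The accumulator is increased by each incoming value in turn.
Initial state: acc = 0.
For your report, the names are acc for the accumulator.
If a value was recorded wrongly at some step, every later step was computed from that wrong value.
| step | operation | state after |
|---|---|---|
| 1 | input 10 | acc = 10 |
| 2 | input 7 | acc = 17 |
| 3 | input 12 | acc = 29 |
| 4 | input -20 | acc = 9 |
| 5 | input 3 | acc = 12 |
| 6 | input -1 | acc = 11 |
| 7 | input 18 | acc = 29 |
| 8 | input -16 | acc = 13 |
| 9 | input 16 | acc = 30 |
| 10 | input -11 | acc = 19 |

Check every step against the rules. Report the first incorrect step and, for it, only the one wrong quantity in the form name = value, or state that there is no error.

1. acc = 0 + 10 = 10 (exactly as logged)
2. acc = 10 + 7 = 17 (agrees with the printout)
3. acc = 17 + 12 = 29 (checks out)
4. acc = 29 + -20 = 9 (confirmed correct)
5. acc = 9 + 3 = 12 (verified)
6. acc = 12 + -1 = 11 (checks out)
7. acc = 11 + 18 = 29 (verified)
8. acc = 29 + -16 = 13 (matches)
9. acc = 13 + 16 = 29 (the printout disagrees here)
First deviation found at step 9; the corrected entry is acc = 29.

step 9, acc = 29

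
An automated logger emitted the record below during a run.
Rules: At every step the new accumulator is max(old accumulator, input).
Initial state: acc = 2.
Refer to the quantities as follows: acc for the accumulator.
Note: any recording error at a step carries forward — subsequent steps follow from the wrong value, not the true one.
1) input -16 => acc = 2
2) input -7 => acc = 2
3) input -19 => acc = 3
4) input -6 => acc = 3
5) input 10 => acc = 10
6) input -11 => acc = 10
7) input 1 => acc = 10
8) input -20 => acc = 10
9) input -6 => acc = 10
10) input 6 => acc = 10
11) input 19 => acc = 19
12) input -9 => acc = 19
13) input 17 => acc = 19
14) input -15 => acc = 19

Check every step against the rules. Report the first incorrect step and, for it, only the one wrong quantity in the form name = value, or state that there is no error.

Recomputing the run from the initial state:
step 1: acc = 2
step 2: acc = 2
step 3: acc = 2
step 4: acc = 2
step 5: acc = 10
step 6: acc = 10
step 7: acc = 10
step 8: acc = 10
step 9: acc = 10
step 10: acc = 10
step 11: acc = 19
step 12: acc = 19
step 13: acc = 19
step 14: acc = 19
The first disagreement with the record is at step 3, where the value should be acc = 2.

step 3, acc = 2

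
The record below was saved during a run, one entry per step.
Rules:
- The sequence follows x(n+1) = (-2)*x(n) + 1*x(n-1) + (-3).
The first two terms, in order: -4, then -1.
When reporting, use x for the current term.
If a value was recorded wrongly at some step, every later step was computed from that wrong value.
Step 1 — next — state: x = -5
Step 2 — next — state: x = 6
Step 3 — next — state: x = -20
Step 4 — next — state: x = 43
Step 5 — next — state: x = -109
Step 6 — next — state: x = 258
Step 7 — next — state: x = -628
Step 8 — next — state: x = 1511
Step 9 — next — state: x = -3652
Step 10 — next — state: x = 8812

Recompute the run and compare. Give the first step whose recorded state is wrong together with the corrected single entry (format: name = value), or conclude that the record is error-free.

step 1: x = -2*(-1) + (1)*(-4) + (-3) = -5 -> checks out
step 2: x = -2*(-5) + (1)*(-1) + (-3) = 6 -> checks out
step 3: x = -2*(6) + (1)*(-5) + (-3) = -20 -> consistent with the record
step 4: x = -2*(-20) + (1)*(6) + (-3) = 43 -> matches
step 5: x = -2*(43) + (1)*(-20) + (-3) = -109 -> no discrepancy
step 6: x = -2*(-109) + (1)*(43) + (-3) = 258 -> in agreement
step 7: x = -2*(258) + (1)*(-109) + (-3) = -628 -> same as recorded
step 8: x = -2*(-628) + (1)*(258) + (-3) = 1511 -> agrees with the record
step 9: x = -2*(1511) + (1)*(-628) + (-3) = -3653 -> the recorded entry deviates here
Conclusion: step 9 carries the first error; the entry should be x = -3653.

step 9, x = -3653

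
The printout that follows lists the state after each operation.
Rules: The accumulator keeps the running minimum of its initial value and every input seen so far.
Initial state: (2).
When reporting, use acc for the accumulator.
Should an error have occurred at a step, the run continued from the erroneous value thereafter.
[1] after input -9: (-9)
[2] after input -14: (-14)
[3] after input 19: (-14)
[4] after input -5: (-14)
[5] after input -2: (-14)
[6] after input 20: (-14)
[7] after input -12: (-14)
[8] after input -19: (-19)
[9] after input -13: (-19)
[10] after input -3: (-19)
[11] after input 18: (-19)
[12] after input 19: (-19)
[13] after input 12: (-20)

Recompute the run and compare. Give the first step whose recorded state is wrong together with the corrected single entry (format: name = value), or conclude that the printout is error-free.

step 1: acc = min(2, -9) = -9 -> consistent with the printout
step 2: acc = min(-9, -14) = -14 -> exactly as logged
step 3: acc = min(-14, 19) = -14 -> same as recorded
step 4: acc = min(-14, -5) = -14 -> confirmed correct
step 5: acc = min(-14, -2) = -14 -> agrees with the printout
step 6: acc = min(-14, 20) = -14 -> exactly as logged
step 7: acc = min(-14, -12) = -14 -> in agreement
step 8: acc = min(-14, -19) = -19 -> exactly as logged
step 9: acc = min(-19, -13) = -19 -> no discrepancy
step 10: acc = min(-19, -3) = -19 -> agrees with the printout
step 11: acc = min(-19, 18) = -19 -> in agreement
step 12: acc = min(-19, 19) = -19 -> confirmed correct
step 13: acc = min(-19, 12) = -19 -> not what was recorded
The audit stops at step 13: the recorded entry is wrong and should be acc = -19.

step 13, acc = -19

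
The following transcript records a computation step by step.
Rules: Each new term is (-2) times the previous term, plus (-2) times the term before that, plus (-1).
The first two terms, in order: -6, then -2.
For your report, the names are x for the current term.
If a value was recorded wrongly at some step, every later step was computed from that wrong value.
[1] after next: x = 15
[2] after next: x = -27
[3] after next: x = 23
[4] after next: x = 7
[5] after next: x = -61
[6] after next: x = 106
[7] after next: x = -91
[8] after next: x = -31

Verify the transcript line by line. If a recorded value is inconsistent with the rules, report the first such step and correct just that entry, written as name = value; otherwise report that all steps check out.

step 1: x = -2*(-2) + (-2)*(-6) + (-1) = 15 -> consistent with the transcript
step 2: x = -2*(15) + (-2)*(-2) + (-1) = -27 -> in agreement
step 3: x = -2*(-27) + (-2)*(15) + (-1) = 23 -> verified
step 4: x = -2*(23) + (-2)*(-27) + (-1) = 7 -> in agreement
step 5: x = -2*(7) + (-2)*(23) + (-1) = -61 -> same as recorded
step 6: x = -2*(-61) + (-2)*(7) + (-1) = 107 -> first mismatch against the transcript
First incorrect step: 6; the correct value is x = 107.

step 6, x = 107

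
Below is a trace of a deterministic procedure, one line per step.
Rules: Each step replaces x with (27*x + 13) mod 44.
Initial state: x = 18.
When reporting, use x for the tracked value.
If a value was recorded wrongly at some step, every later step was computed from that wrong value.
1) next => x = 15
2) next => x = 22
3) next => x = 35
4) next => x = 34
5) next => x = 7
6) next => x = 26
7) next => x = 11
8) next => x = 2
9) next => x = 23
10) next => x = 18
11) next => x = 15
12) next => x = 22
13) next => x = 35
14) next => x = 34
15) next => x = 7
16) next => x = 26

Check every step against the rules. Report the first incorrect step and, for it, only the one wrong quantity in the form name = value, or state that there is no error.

1. x = (27*18 + 13) mod 44 = 15 (exactly as logged)
2. x = (27*15 + 13) mod 44 = 22 (in agreement)
3. x = (27*22 + 13) mod 44 = 35 (agrees with the trace)
4. x = (27*35 + 13) mod 44 = 34 (checks out)
5. x = (27*34 + 13) mod 44 = 7 (same as recorded)
6. x = (27*7 + 13) mod 44 = 26 (in agreement)
7. x = (27*26 + 13) mod 44 = 11 (no discrepancy)
8. x = (27*11 + 13) mod 44 = 2 (exactly as logged)
9. x = (27*2 + 13) mod 44 = 23 (consistent with the trace)
10. x = (27*23 + 13) mod 44 = 18 (consistent with the trace)
11. x = (27*18 + 13) mod 44 = 15 (checks out)
12. x = (27*15 + 13) mod 44 = 22 (confirmed correct)
13. x = (27*22 + 13) mod 44 = 35 (same as recorded)
14. x = (27*35 + 13) mod 44 = 34 (confirmed correct)
15. x = (27*34 + 13) mod 44 = 7 (verified)
16. x = (27*7 + 13) mod 44 = 26 (consistent with the trace)
Nothing is out of place; the run is error-free.

no error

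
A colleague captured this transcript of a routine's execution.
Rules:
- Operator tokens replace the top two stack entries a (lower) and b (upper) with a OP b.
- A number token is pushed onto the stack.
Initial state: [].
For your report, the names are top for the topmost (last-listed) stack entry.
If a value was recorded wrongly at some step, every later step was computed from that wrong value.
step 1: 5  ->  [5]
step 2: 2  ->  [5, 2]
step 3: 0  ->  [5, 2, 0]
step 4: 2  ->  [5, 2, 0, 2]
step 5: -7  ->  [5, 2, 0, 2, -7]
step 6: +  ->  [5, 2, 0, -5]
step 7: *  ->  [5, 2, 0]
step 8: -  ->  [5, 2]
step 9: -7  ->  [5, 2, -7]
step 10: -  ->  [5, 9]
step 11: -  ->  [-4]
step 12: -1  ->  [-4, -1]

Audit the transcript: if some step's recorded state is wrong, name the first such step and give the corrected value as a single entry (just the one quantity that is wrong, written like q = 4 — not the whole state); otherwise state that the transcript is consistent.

Recomputing the run from the initial state:
step 1: [5]
step 2: [5, 2]
step 3: [5, 2, 0]
step 4: [5, 2, 0, 2]
step 5: [5, 2, 0, 2, -7]
step 6: [5, 2, 0, -5]
step 7: [5, 2, 0]
step 8: [5, 2]
step 9: [5, 2, -7]
step 10: [5, 9]
step 11: [-4]
step 12: [-4, -1]
This matches the transcript at every step.

no error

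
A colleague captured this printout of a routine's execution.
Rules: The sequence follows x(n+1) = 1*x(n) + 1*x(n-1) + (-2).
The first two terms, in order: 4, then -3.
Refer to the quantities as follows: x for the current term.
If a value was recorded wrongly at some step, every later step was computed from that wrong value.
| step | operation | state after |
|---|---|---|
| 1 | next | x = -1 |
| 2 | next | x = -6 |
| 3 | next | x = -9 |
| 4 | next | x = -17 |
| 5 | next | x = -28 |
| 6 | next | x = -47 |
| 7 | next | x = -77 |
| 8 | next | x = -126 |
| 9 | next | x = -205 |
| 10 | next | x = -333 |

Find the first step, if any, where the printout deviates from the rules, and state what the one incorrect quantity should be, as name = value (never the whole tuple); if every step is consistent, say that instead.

Recomputing the run from the initial state:
step 1: x = -1
step 2: x = -6
step 3: x = -9
step 4: x = -17
step 5: x = -28
step 6: x = -47
step 7: x = -77
step 8: x = -126
step 9: x = -205
step 10: x = -333
This matches the printout at every step.

no error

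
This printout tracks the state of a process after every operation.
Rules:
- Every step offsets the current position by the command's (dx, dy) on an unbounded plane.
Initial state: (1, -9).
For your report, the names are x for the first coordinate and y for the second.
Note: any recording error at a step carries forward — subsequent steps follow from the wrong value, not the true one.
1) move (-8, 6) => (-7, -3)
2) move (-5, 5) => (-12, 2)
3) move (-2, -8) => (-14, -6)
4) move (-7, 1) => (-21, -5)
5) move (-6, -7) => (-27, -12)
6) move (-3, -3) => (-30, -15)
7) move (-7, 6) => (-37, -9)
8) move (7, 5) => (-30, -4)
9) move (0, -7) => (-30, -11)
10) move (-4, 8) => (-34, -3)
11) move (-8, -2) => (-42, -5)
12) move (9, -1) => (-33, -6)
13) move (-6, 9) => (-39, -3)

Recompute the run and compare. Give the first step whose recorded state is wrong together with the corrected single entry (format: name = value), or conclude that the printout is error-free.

step 13, y = 3

1. x = 1 + (-8) = -7, y = -9 + (6) = -3 (confirmed correct)
2. x = -7 + (-5) = -12, y = -3 + (5) = 2 (exactly as logged)
3. x = -12 + (-2) = -14, y = 2 + (-8) = -6 (no discrepancy)
4. x = -14 + (-7) = -21, y = -6 + (1) = -5 (no discrepancy)
5. x = -21 + (-6) = -27, y = -5 + (-7) = -12 (same as recorded)
6. x = -27 + (-3) = -30, y = -12 + (-3) = -15 (confirmed correct)
7. x = -30 + (-7) = -37, y = -15 + (6) = -9 (confirmed correct)
8. x = -37 + (7) = -30, y = -9 + (5) = -4 (checks out)
9. x = -30 + (0) = -30, y = -4 + (-7) = -11 (in agreement)
10. x = -30 + (-4) = -34, y = -11 + (8) = -3 (verified)
11. x = -34 + (-8) = -42, y = -3 + (-2) = -5 (same as recorded)
12. x = -42 + (9) = -33, y = -5 + (-1) = -6 (in agreement)
13. x = -33 + (-6) = -39, y = -6 + (9) = 3 (the recorded entry deviates here)
The earliest wrong entry is at step 13: it should read y = 3.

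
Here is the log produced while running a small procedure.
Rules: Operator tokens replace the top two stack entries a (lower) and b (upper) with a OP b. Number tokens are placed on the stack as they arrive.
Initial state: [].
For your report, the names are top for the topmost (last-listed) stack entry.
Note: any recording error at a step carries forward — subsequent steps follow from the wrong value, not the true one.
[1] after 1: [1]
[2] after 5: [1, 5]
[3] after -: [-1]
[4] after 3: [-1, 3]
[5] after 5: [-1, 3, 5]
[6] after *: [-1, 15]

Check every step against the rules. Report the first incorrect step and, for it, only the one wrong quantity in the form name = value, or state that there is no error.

step 3, top = -4

Recomputing the run from the initial state:
step 1: [1]
step 2: [1, 5]
step 3: [-4]
step 4: [-4, 3]
step 5: [-4, 3, 5]
step 6: [-4, 15]
The first disagreement with the log is at step 3, where the value should be top = -4.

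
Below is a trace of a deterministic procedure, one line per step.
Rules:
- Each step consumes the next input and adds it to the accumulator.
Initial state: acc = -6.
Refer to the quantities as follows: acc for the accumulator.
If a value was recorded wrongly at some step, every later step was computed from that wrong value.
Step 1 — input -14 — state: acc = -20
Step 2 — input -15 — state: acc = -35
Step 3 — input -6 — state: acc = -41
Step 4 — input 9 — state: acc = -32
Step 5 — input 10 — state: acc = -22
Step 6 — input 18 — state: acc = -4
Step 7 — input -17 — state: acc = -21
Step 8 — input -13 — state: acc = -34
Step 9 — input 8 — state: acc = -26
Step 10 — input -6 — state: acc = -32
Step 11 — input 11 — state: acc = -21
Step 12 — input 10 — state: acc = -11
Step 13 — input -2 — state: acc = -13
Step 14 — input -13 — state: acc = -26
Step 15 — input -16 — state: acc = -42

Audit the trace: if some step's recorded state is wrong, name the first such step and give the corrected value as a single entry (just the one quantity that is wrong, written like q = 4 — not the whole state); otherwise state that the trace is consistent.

no error

Recomputing the run from the initial state:
step 1: acc = -20
step 2: acc = -35
step 3: acc = -41
step 4: acc = -32
step 5: acc = -22
step 6: acc = -4
step 7: acc = -21
step 8: acc = -34
step 9: acc = -26
step 10: acc = -32
step 11: acc = -21
step 12: acc = -11
step 13: acc = -13
step 14: acc = -26
step 15: acc = -42
This matches the trace at every step.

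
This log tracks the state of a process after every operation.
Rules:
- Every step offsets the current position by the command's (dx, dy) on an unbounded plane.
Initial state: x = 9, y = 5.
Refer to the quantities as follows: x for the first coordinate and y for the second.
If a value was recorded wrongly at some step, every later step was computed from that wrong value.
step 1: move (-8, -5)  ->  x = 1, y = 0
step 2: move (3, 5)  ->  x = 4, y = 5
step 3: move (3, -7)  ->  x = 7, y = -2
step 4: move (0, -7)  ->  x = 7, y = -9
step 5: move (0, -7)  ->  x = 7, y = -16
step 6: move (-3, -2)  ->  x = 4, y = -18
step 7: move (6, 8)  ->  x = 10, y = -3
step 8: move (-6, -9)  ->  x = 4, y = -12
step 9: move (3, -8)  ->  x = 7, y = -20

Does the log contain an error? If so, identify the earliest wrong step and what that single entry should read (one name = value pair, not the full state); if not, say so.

step 7, y = -10

Recomputing the run from the initial state:
step 1: x = 1, y = 0
step 2: x = 4, y = 5
step 3: x = 7, y = -2
step 4: x = 7, y = -9
step 5: x = 7, y = -16
step 6: x = 4, y = -18
step 7: x = 10, y = -10
step 8: x = 4, y = -19
step 9: x = 7, y = -27
The first disagreement with the log is at step 7, where the value should be y = -10.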